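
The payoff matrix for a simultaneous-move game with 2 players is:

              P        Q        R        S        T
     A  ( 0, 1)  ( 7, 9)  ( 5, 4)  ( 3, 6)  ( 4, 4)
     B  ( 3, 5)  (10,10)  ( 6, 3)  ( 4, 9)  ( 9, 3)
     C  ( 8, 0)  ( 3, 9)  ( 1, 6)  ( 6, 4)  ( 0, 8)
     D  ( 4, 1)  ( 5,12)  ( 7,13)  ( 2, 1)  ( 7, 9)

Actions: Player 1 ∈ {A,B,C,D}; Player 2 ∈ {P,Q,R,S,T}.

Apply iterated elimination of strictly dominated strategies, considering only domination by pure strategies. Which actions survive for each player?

P1 drop A (B beats it: P:3>0 Q:10>7 R:6>5 S:4>3 T:9>4)
P2 drop P (Q beats it: B:10>5 C:9>0 D:12>1)
P2 drop S (Q beats it: B:10>9 C:9>4 D:12>1)
P1 drop C (B beats it: Q:10>3 R:6>1 T:9>0)
P2 drop T (Q beats it: B:10>3 D:12>9)
P1→{B,D} P2→{Q,R}

Remaining: P1:{B,D} P2:{Q,R}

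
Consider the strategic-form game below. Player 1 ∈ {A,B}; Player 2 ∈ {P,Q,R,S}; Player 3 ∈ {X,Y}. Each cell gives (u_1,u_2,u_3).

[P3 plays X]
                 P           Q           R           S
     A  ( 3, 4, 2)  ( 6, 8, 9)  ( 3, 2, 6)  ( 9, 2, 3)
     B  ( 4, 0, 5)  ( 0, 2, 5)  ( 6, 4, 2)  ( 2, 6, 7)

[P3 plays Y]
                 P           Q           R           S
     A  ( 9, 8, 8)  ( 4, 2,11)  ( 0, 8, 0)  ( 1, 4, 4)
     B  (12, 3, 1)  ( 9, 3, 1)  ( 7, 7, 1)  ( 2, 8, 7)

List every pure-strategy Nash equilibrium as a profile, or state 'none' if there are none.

(A,P,X): not NE [P1→B gives 4>3; P2→Q gives 8>4; P3→Y gives 8>2]
(A,P,Y): not NE [P1→B gives 12>9]
(A,Q,X): not NE [P3→Y gives 11>9]
(A,Q,Y): not NE [P1→B gives 9>4; P2→R gives 8>2]
(A,R,X): not NE [P1→B gives 6>3; P2→Q gives 8>2]
(A,R,Y): not NE [P1→B gives 7>0; P3→X gives 6>0]
(A,S,X): not NE [P2→Q gives 8>2; P3→Y gives 4>3]
(A,S,Y): not NE [P1→B gives 2>1; P2→R gives 8>4]
(B,P,X): not NE [P2→S gives 6>0]
(B,P,Y): not NE [P2→S gives 8>3; P3→X gives 5>1]
(B,Q,X): not NE [P1→A gives 6>0; P2→S gives 6>2]
(B,Q,Y): not NE [P2→S gives 8>3; P3→X gives 5>1]
(B,R,X): not NE [P2→S gives 6>4]
(B,R,Y): not NE [P2→S gives 8>7; P3→X gives 2>1]
(B,S,X): not NE [P1→A gives 9>2]
(B,S,Y): NE

NE set: (B,S,Y)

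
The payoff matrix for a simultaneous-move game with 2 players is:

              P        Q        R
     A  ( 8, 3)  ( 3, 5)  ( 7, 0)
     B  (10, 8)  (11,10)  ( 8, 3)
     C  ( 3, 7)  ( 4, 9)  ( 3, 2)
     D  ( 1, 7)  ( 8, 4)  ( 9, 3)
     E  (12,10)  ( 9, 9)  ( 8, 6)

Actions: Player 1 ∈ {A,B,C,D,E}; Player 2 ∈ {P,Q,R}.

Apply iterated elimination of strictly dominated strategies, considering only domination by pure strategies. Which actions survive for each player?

P1 drop A (B beats it: P:10>8 Q:11>3 R:8>7)
P1 drop C (B beats it: P:10>3 Q:11>4 R:8>3)
P2 drop R (P beats it: B:8>3 D:7>3 E:10>6)
P1 drop D (B beats it: P:10>1 Q:11>8)
P1→{B,E} P2→{P,Q}

Survivors P1:{B,E} P2:{P,Q}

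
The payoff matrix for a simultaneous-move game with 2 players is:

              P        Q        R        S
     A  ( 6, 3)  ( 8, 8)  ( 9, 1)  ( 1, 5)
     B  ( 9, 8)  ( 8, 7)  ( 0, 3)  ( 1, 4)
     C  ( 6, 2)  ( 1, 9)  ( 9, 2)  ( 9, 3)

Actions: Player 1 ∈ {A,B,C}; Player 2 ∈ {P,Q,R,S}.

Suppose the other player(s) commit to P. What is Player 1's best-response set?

argmax u_1 = {B}

u_1(A vs P) = 6
u_1(B vs P) = 9
u_1(C vs P) = 6
max payoff 9 at {B}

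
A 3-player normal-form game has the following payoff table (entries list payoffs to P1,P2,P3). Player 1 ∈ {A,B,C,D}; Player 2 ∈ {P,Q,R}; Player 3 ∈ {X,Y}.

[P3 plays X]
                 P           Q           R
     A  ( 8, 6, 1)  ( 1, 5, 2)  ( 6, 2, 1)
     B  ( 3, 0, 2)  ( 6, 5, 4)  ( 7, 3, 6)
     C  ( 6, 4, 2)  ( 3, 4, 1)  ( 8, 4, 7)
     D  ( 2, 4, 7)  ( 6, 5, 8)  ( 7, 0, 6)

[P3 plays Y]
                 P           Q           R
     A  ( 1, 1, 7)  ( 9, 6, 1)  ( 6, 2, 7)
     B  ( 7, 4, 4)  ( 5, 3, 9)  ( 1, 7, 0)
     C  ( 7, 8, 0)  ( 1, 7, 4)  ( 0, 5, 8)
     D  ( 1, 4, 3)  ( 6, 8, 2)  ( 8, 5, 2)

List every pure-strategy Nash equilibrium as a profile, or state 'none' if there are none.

(A,P,X): not NE [P3→Y gives 7>1]
(A,P,Y): not NE [P1→C gives 7>1; P2→Q gives 6>1]
(A,Q,X): not NE [P1→D gives 6>1; P2→P gives 6>5]
(A,Q,Y): not NE [P3→X gives 2>1]
(A,R,X): not NE [P1→C gives 8>6; P2→P gives 6>2; P3→Y gives 7>1]
(A,R,Y): not NE [P1→D gives 8>6; P2→Q gives 6>2]
(B,P,X): not NE [P1→A gives 8>3; P2→Q gives 5>0; P3→Y gives 4>2]
(B,P,Y): not NE [P2→R gives 7>4]
(B,Q,X): not NE [P3→Y gives 9>4]
(B,Q,Y): not NE [P1→A gives 9>5; P2→R gives 7>3]
(B,R,X): not NE [P1→C gives 8>7; P2→Q gives 5>3]
(B,R,Y): not NE [P1→D gives 8>1; P3→X gives 6>0]
(C,P,X): not NE [P1→A gives 8>6]
(C,P,Y): not NE [P3→X gives 2>0]
(C,Q,X): not NE [P1→D gives 6>3; P3→Y gives 4>1]
(C,Q,Y): not NE [P1→A gives 9>1; P2→P gives 8>7]
(C,R,X): not NE [P3→Y gives 8>7]
(C,R,Y): not NE [P1→D gives 8>0; P2→P gives 8>5]
(D,P,X): not NE [P1→A gives 8>2; P2→Q gives 5>4]
(D,P,Y): not NE [P1→C gives 7>1; P2→Q gives 8>4; P3→X gives 7>3]
(D,Q,X): NE
(D,Q,Y): not NE [P1→A gives 9>6; P3→X gives 8>2]
(D,R,X): not NE [P1→C gives 8>7; P2→Q gives 5>0]
(D,R,Y): not NE [P2→Q gives 8>5; P3→X gives 6>2]

Nash profiles: (D,Q,X)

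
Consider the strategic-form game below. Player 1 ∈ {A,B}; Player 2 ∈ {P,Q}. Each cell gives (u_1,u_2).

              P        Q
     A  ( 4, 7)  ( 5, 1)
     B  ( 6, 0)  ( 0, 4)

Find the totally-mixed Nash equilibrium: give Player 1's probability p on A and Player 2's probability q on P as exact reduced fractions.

P1 indiff ⇒ q·4+(1-q)·5 = q·6+(1-q)·0 ⇒ q(-2) = (1-q)(-5) ⇒ q = 5/7
P2 indiff ⇒ p·7+(1-p)·0 = p·1+(1-p)·4 ⇒ p(6) = (1-p)(4) ⇒ p = 2/5

P1 mixes 2/5 on A; P2 mixes 5/7 on P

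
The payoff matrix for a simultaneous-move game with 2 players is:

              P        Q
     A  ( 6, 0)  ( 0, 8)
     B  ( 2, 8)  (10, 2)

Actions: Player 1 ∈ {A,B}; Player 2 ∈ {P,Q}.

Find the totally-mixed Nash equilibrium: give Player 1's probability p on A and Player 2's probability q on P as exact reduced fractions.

(p,q) = (3/7, 5/7)

P1 indiff ⇒ q·6+(1-q)·0 = q·2+(1-q)·10 ⇒ q(4) = (1-q)(10) ⇒ q = 5/7
P2 indiff ⇒ p·0+(1-p)·8 = p·8+(1-p)·2 ⇒ p(-8) = (1-p)(-6) ⇒ p = 3/7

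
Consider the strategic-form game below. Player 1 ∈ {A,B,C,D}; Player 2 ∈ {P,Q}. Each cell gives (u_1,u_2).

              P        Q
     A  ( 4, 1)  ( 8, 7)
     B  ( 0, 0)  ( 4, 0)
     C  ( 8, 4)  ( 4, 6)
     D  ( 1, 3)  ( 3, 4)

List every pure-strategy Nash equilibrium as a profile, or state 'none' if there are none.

(A,P): not NE [P1→C gives 8>4; P2→Q gives 7>1]
(A,Q): NE
(B,P): not NE [P1→C gives 8>0]
(B,Q): not NE [P1→A gives 8>4]
(C,P): not NE [P2→Q gives 6>4]
(C,Q): not NE [P1→A gives 8>4]
(D,P): not NE [P1→C gives 8>1; P2→Q gives 4>3]
(D,Q): not NE [P1→A gives 8>3]

Nash profiles: (A,Q)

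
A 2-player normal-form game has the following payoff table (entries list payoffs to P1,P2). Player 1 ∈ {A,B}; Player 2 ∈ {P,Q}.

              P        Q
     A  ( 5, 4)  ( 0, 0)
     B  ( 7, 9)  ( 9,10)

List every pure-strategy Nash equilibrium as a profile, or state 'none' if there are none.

PSNE = {(B,Q)}

(A,P): not NE [P1→B gives 7>5]
(A,Q): not NE [P1→B gives 9>0; P2→P gives 4>0]
(B,P): not NE [P2→Q gives 10>9]
(B,Q): NE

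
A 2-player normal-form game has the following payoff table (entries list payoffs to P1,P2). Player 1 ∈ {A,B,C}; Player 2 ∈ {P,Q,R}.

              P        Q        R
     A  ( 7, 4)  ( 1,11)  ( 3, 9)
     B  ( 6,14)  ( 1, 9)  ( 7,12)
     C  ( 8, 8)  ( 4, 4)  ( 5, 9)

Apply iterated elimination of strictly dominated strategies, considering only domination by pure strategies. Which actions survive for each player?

P1 drop A (C beats it: P:8>7 Q:4>1 R:5>3)
P2 drop Q (P beats it: B:14>9 C:8>4)
P1→{B,C} P2→{P,R}

Remaining: P1:{B,C} P2:{P,R}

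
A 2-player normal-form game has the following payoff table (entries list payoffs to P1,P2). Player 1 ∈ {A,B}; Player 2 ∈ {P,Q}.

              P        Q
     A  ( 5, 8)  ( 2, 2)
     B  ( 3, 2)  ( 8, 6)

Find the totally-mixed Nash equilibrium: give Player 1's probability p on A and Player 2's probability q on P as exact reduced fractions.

P1 indiff ⇒ q·5+(1-q)·2 = q·3+(1-q)·8 ⇒ q(2) = (1-q)(6) ⇒ q = 3/4
P2 indiff ⇒ p·8+(1-p)·2 = p·2+(1-p)·6 ⇒ p(6) = (1-p)(4) ⇒ p = 2/5

(p,q) = (2/5, 3/4)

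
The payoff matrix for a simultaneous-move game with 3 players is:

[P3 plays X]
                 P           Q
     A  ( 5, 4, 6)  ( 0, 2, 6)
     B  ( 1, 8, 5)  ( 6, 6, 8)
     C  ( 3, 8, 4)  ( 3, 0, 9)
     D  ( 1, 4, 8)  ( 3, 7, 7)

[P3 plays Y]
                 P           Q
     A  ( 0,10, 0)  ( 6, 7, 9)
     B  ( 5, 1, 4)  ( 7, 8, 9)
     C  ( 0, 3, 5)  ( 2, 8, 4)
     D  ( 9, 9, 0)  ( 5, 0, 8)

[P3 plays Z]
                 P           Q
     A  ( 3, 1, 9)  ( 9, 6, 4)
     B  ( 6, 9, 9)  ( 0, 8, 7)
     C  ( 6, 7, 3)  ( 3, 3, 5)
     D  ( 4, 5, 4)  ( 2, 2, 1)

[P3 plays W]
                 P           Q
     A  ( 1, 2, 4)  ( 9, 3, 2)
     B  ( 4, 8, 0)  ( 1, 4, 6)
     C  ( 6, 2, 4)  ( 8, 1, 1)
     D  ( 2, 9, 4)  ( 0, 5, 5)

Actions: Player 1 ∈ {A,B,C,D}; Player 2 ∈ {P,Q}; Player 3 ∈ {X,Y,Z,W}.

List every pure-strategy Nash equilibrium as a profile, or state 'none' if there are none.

(A,P,X): not NE [P3→Z gives 9>6]
(A,P,Y): not NE [P1→D gives 9>0; P3→Z gives 9>0]
(A,P,Z): not NE [P1→C gives 6>3; P2→Q gives 6>1]
(A,P,W): not NE [P1→C gives 6>1; P2→Q gives 3>2; P3→Z gives 9>4]
(A,Q,X): not NE [P1→B gives 6>0; P2→P gives 4>2; P3→Y gives 9>6]
(A,Q,Y): not NE [P1→B gives 7>6; P2→P gives 10>7]
(A,Q,Z): not NE [P3→Y gives 9>4]
(A,Q,W): not NE [P3→Y gives 9>2]
(B,P,X): not NE [P1→A gives 5>1; P3→Z gives 9>5]
(B,P,Y): not NE [P1→D gives 9>5; P2→Q gives 8>1; P3→Z gives 9>4]
(B,P,Z): NE
(B,P,W): not NE [P1→C gives 6>4; P3→Z gives 9>0]
(B,Q,X): not NE [P2→P gives 8>6; P3→Y gives 9>8]
(B,Q,Y): NE
(B,Q,Z): not NE [P1→A gives 9>0; P2→P gives 9>8; P3→Y gives 9>7]
(B,Q,W): not NE [P1→A gives 9>1; P2→P gives 8>4; P3→Y gives 9>6]
(C,P,X): not NE [P1→A gives 5>3; P3→Y gives 5>4]
(C,P,Y): not NE [P1→D gives 9>0; P2→Q gives 8>3]
(C,P,Z): not NE [P3→Y gives 5>3]
(C,P,W): not NE [P3→Y gives 5>4]
(C,Q,X): not NE [P1→B gives 6>3; P2→P gives 8>0]
(C,Q,Y): not NE [P1→B gives 7>2; P3→X gives 9>4]
(C,Q,Z): not NE [P1→A gives 9>3; P2→P gives 7>3; P3→X gives 9>5]
(C,Q,W): not NE [P1→A gives 9>8; P2→P gives 2>1; P3→X gives 9>1]
(D,P,X): not NE [P1→A gives 5>1; P2→Q gives 7>4]
(D,P,Y): not NE [P3→X gives 8>0]
(D,P,Z): not NE [P1→C gives 6>4; P3→X gives 8>4]
(D,P,W): not NE [P1→C gives 6>2; P3→X gives 8>4]
(D,Q,X): not NE [P1→B gives 6>3; P3→Y gives 8>7]
(D,Q,Y): not NE [P1→B gives 7>5; P2→P gives 9>0]
(D,Q,Z): not NE [P1→A gives 9>2; P2→P gives 5>2; P3→Y gives 8>1]
(D,Q,W): not NE [P1→A gives 9>0; P2→P gives 9>5; P3→Y gives 8>5]

NE set: (B,P,Z), (B,Q,Y)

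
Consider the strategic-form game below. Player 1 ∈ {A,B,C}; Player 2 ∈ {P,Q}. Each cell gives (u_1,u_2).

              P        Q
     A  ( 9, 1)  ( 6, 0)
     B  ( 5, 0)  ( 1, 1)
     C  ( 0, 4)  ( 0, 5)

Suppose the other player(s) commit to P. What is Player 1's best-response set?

u_1(A vs P) = 9
u_1(B vs P) = 5
u_1(C vs P) = 0
max payoff 9 at {A}

P1 best: {A}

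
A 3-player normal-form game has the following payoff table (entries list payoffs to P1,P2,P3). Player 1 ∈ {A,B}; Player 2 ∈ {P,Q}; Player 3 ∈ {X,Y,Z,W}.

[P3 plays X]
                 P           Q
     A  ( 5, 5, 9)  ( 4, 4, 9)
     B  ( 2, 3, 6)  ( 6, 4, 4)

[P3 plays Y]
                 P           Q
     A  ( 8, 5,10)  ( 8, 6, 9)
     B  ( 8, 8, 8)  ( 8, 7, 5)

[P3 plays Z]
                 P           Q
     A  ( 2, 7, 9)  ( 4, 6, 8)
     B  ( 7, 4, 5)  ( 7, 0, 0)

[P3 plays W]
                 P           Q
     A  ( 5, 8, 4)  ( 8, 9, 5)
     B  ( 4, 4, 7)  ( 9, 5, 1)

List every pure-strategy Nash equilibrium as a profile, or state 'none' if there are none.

(A,P,X): not NE [P3→Y gives 10>9]
(A,P,Y): not NE [P2→Q gives 6>5]
(A,P,Z): not NE [P1→B gives 7>2; P3→Y gives 10>9]
(A,P,W): not NE [P2→Q gives 9>8; P3→Y gives 10>4]
(A,Q,X): not NE [P1→B gives 6>4; P2→P gives 5>4]
(A,Q,Y): NE
(A,Q,Z): not NE [P1→B gives 7>4; P2→P gives 7>6; P3→Y gives 9>8]
(A,Q,W): not NE [P1→B gives 9>8; P3→Y gives 9>5]
(B,P,X): not NE [P1→A gives 5>2; P2→Q gives 4>3; P3→Y gives 8>6]
(B,P,Y): NE
(B,P,Z): not NE [P3→Y gives 8>5]
(B,P,W): not NE [P1→A gives 5>4; P2→Q gives 5>4; P3→Y gives 8>7]
(B,Q,X): not NE [P3→Y gives 5>4]
(B,Q,Y): not NE [P2→P gives 8>7]
(B,Q,Z): not NE [P2→P gives 4>0; P3→Y gives 5>0]
(B,Q,W): not NE [P3→Y gives 5>1]

NE set: (A,Q,Y), (B,P,Y)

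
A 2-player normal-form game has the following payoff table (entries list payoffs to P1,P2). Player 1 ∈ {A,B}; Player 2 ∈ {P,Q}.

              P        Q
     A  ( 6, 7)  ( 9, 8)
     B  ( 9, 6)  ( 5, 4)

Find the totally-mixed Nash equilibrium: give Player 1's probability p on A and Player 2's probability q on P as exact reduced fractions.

P1 mixes 2/3 on A; P2 mixes 4/7 on P

P1 indiff ⇒ q·6+(1-q)·9 = q·9+(1-q)·5 ⇒ q(-3) = (1-q)(-4) ⇒ q = 4/7
P2 indiff ⇒ p·7+(1-p)·6 = p·8+(1-p)·4 ⇒ p(-1) = (1-p)(-2) ⇒ p = 2/3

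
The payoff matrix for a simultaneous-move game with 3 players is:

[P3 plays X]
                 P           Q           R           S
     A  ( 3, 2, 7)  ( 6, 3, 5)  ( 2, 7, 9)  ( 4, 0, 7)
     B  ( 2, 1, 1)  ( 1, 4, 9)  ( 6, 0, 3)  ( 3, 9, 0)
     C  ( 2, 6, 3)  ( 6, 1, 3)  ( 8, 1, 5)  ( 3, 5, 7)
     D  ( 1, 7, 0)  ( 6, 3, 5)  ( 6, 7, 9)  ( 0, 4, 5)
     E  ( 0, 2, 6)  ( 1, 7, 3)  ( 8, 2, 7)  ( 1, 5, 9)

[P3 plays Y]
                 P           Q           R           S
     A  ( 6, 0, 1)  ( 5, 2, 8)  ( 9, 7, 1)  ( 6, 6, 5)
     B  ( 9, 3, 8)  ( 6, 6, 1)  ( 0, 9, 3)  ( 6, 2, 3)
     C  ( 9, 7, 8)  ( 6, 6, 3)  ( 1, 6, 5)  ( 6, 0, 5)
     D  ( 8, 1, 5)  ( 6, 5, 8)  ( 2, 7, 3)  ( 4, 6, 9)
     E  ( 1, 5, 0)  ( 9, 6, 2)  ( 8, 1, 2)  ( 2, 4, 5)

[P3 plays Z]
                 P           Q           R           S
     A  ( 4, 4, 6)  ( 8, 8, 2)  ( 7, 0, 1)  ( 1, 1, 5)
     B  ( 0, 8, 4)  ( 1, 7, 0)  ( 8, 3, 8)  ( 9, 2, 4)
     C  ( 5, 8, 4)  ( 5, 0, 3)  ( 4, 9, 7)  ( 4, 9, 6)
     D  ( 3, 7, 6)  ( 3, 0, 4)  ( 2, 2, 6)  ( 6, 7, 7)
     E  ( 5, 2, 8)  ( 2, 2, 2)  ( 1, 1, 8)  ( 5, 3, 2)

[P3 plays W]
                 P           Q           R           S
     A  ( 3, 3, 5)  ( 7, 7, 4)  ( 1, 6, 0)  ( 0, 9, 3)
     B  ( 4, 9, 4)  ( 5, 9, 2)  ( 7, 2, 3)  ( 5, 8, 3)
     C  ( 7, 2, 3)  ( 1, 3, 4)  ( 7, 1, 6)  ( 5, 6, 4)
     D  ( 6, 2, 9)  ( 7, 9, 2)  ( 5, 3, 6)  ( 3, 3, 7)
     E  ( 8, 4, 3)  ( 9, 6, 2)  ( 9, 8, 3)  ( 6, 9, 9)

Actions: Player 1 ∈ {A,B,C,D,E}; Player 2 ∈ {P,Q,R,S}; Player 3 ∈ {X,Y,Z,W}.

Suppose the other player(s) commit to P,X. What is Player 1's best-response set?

argmax u_1 = {A}

u_1(A vs P,X) = 3
u_1(B vs P,X) = 2
u_1(C vs P,X) = 2
u_1(D vs P,X) = 1
u_1(E vs P,X) = 0
max payoff 3 at {A}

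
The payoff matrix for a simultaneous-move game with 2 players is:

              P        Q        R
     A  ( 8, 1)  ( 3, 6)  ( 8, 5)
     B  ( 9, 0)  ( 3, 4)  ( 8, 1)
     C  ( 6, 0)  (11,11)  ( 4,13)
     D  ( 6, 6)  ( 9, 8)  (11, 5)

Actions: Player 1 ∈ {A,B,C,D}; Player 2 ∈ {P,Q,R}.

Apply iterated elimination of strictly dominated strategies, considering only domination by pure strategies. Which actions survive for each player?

Survivors P1:{C,D} P2:{Q,R}

P2 drop P (Q beats it: A:6>1 B:4>0 C:11>0 D:8>6)
P1 drop A (D beats it: Q:9>3 R:11>8)
P1 drop B (D beats it: Q:9>3 R:11>8)
P1→{C,D} P2→{Q,R}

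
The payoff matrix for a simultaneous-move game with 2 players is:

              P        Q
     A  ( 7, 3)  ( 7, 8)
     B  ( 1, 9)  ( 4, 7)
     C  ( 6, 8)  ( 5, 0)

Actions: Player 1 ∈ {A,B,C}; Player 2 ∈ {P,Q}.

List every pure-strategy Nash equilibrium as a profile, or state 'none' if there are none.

NE set: (A,Q)

(A,P): not NE [P2→Q gives 8>3]
(A,Q): NE
(B,P): not NE [P1→A gives 7>1]
(B,Q): not NE [P1→A gives 7>4; P2→P gives 9>7]
(C,P): not NE [P1→A gives 7>6]
(C,Q): not NE [P1→A gives 7>5; P2→P gives 8>0]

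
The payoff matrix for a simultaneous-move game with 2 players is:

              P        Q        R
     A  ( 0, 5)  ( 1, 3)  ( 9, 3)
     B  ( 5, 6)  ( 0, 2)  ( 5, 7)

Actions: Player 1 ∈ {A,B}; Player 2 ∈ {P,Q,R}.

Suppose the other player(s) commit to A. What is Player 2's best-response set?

u_2(P vs A) = 5
u_2(Q vs A) = 3
u_2(R vs A) = 3
max payoff 5 at {P}

argmax u_2 = {P}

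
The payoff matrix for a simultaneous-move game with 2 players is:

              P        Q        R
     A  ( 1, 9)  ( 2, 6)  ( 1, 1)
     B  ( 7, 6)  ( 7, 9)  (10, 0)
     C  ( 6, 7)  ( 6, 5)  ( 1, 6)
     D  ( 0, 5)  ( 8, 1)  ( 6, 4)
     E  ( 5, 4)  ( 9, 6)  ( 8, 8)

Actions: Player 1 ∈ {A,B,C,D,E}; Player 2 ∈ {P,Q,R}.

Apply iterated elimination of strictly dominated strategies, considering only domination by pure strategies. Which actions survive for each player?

P1 drop A (B beats it: P:7>1 Q:7>2 R:10>1)
P1 drop C (B beats it: P:7>6 Q:7>6 R:10>1)
P1 drop D (E beats it: P:5>0 Q:9>8 R:8>6)
P2 drop P (Q beats it: B:9>6 E:6>4)
P1→{B,E} P2→{Q,R}

IESDS → P1:{B,E} P2:{Q,R}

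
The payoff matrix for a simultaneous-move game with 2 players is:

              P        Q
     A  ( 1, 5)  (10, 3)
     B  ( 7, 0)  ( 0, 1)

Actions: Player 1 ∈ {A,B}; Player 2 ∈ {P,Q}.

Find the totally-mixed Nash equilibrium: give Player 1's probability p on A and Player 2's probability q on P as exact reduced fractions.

P1 indiff ⇒ q·1+(1-q)·10 = q·7+(1-q)·0 ⇒ q(-6) = (1-q)(-10) ⇒ q = 5/8
P2 indiff ⇒ p·5+(1-p)·0 = p·3+(1-p)·1 ⇒ p(2) = (1-p)(1) ⇒ p = 1/3

P1 mixes 1/3 on A; P2 mixes 5/8 on P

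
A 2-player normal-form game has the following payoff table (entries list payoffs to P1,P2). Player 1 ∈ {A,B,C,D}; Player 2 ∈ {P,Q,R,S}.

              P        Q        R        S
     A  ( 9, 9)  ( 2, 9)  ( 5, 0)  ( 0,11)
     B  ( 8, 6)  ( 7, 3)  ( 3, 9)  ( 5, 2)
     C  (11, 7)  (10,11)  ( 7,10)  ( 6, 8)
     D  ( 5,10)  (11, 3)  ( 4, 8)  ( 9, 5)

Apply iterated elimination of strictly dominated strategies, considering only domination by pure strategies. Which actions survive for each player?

P1 drop A (C beats it: P:11>9 Q:10>2 R:7>5 S:6>0)
P1 drop B (C beats it: P:11>8 Q:10>7 R:7>3 S:6>5)
P2 drop S (R beats it: C:10>8 D:8>5)
P1→{C,D} P2→{P,Q,R}

Remaining: P1:{C,D} P2:{P,Q,R}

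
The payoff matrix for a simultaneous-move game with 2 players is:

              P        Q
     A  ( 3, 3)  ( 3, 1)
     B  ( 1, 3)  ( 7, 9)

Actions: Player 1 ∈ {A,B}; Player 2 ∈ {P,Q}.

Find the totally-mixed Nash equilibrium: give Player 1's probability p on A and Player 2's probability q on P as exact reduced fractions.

P1 mixes 3/4 on A; P2 mixes 2/3 on P

P1 indiff ⇒ q·3+(1-q)·3 = q·1+(1-q)·7 ⇒ q(2) = (1-q)(4) ⇒ q = 2/3
P2 indiff ⇒ p·3+(1-p)·3 = p·1+(1-p)·9 ⇒ p(2) = (1-p)(6) ⇒ p = 3/4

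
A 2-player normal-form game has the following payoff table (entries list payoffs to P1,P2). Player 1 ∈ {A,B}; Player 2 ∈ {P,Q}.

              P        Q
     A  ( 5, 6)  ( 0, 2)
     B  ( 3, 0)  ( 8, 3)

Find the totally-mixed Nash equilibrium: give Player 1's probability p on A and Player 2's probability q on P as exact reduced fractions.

P1 indiff ⇒ q·5+(1-q)·0 = q·3+(1-q)·8 ⇒ q(2) = (1-q)(8) ⇒ q = 4/5
P2 indiff ⇒ p·6+(1-p)·0 = p·2+(1-p)·3 ⇒ p(4) = (1-p)(3) ⇒ p = 3/7

p=3/7, q=4/5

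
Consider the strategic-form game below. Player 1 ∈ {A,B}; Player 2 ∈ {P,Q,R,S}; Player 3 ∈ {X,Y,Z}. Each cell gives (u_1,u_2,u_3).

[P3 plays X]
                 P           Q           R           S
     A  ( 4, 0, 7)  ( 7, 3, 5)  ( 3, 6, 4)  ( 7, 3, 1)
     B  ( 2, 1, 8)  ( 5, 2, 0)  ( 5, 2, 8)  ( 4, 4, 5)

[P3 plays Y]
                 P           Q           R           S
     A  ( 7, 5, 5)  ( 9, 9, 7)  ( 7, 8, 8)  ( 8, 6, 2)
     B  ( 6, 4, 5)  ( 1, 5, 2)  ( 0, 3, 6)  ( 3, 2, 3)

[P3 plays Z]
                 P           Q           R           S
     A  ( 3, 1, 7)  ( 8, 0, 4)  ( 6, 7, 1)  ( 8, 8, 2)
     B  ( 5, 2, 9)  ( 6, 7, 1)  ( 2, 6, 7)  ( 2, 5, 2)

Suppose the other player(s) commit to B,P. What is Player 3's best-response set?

argmax u_3 = {Z}

u_3(X vs B,P) = 8
u_3(Y vs B,P) = 5
u_3(Z vs B,P) = 9
max payoff 9 at {Z}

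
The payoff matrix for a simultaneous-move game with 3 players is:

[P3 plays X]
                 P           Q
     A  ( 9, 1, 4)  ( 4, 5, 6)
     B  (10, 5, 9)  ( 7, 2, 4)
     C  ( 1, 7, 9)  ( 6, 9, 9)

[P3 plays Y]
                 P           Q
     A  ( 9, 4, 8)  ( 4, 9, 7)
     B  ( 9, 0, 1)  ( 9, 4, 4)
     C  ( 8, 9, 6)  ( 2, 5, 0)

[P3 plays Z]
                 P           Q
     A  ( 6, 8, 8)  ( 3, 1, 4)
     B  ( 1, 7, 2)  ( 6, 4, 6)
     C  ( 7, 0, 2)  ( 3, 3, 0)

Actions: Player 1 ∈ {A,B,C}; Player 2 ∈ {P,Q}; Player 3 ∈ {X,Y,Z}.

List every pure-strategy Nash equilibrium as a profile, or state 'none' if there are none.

(A,P,X): not NE [P1→B gives 10>9; P2→Q gives 5>1; P3→Z gives 8>4]
(A,P,Y): not NE [P2→Q gives 9>4]
(A,P,Z): not NE [P1→C gives 7>6]
(A,Q,X): not NE [P1→B gives 7>4; P3→Y gives 7>6]
(A,Q,Y): not NE [P1→B gives 9>4]
(A,Q,Z): not NE [P1→B gives 6>3; P2→P gives 8>1; P3→Y gives 7>4]
(B,P,X): NE
(B,P,Y): not NE [P2→Q gives 4>0; P3→X gives 9>1]
(B,P,Z): not NE [P1→C gives 7>1; P3→X gives 9>2]
(B,Q,X): not NE [P2→P gives 5>2; P3→Z gives 6>4]
(B,Q,Y): not NE [P3→Z gives 6>4]
(B,Q,Z): not NE [P2→P gives 7>4]
(C,P,X): not NE [P1→B gives 10>1; P2→Q gives 9>7]
(C,P,Y): not NE [P1→B gives 9>8; P3→X gives 9>6]
(C,P,Z): not NE [P2→Q gives 3>0; P3→X gives 9>2]
(C,Q,X): not NE [P1→B gives 7>6]
(C,Q,Y): not NE [P1→B gives 9>2; P2→P gives 9>5; P3→X gives 9>0]
(C,Q,Z): not NE [P1→B gives 6>3; P3→X gives 9>0]

NE set: (B,P,X)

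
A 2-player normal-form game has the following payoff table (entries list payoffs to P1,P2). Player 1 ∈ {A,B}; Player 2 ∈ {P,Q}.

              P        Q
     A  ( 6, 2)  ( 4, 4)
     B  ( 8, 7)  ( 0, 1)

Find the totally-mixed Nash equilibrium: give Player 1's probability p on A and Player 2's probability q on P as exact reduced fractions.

P1 mixes 3/4 on A; P2 mixes 2/3 on P

P1 indiff ⇒ q·6+(1-q)·4 = q·8+(1-q)·0 ⇒ q(-2) = (1-q)(-4) ⇒ q = 2/3
P2 indiff ⇒ p·2+(1-p)·7 = p·4+(1-p)·1 ⇒ p(-2) = (1-p)(-6) ⇒ p = 3/4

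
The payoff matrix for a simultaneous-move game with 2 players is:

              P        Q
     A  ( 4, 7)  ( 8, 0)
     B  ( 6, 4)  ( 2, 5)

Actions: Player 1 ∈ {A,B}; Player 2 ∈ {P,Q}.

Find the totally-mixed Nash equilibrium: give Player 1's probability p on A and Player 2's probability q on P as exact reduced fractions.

P1 indiff ⇒ q·4+(1-q)·8 = q·6+(1-q)·2 ⇒ q(-2) = (1-q)(-6) ⇒ q = 3/4
P2 indiff ⇒ p·7+(1-p)·4 = p·0+(1-p)·5 ⇒ p(7) = (1-p)(1) ⇒ p = 1/8

(p,q) = (1/8, 3/4)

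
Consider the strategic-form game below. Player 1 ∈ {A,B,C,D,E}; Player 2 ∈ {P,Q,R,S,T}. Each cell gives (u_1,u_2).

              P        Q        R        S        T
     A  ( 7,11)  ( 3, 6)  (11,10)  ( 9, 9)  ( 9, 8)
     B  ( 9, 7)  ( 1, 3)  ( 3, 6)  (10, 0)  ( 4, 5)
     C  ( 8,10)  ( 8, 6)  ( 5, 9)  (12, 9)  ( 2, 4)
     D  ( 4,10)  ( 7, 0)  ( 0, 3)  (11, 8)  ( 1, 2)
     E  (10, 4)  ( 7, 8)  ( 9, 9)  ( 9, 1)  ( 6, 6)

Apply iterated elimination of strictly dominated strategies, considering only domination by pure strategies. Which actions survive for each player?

P1 drop D (C beats it: P:8>4 Q:8>7 R:5>0 S:12>11 T:2>1)
P2 drop Q (R beats it: A:10>6 B:6>3 C:9>6 E:9>8)
P2 drop S (P beats it: A:11>9 B:7>0 C:10>9 E:4>1)
P1 drop B (E beats it: P:10>9 R:9>3 T:6>4)
P1 drop C (E beats it: P:10>8 R:9>5 T:6>2)
P2 drop T (R beats it: A:10>8 E:9>6)
P1→{A,E} P2→{P,R}

IESDS → P1:{A,E} P2:{P,R}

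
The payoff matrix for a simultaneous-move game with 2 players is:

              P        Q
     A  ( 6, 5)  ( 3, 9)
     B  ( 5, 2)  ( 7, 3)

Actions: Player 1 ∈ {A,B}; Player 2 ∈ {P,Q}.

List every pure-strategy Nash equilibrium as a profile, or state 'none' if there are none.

NE set: (B,Q)

(A,P): not NE [P2→Q gives 9>5]
(A,Q): not NE [P1→B gives 7>3]
(B,P): not NE [P1→A gives 6>5; P2→Q gives 3>2]
(B,Q): NE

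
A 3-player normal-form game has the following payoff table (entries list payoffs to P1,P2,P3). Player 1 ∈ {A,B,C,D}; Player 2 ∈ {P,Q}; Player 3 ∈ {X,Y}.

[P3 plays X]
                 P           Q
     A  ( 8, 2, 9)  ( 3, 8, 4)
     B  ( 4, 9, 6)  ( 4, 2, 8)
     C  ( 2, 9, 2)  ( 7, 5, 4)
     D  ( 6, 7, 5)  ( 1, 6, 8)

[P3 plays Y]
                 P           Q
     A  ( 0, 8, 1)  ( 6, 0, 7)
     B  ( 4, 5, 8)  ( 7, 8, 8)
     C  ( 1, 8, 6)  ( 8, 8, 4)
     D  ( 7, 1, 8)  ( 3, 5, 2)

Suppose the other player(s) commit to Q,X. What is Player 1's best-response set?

u_1(A vs Q,X) = 3
u_1(B vs Q,X) = 4
u_1(C vs Q,X) = 7
u_1(D vs Q,X) = 1
max payoff 7 at {C}

argmax u_1 = {C}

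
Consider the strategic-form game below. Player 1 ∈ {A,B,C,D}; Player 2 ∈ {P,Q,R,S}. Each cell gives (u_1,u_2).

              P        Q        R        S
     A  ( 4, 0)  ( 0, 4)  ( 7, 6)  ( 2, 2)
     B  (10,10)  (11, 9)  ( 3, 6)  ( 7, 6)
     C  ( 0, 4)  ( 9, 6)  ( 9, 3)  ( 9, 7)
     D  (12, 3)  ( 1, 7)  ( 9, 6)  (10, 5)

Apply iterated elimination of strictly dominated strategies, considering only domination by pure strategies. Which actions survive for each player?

P1 drop A (D beats it: P:12>4 Q:1>0 R:9>7 S:10>2)
P2 drop R (Q beats it: B:9>6 C:6>3 D:7>6)
P1→{B,C,D} P2→{P,Q,S}

Remaining: P1:{B,C,D} P2:{P,Q,S}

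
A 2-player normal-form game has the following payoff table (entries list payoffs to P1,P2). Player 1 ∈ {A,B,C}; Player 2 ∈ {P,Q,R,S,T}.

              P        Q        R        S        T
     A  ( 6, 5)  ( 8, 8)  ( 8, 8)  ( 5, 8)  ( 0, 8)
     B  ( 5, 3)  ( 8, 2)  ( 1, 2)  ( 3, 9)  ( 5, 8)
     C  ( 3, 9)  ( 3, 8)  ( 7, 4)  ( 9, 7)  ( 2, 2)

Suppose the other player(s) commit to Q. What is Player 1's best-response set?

BR_1 = {A,B}

u_1(A vs Q) = 8
u_1(B vs Q) = 8
u_1(C vs Q) = 3
max payoff 8 at {A,B}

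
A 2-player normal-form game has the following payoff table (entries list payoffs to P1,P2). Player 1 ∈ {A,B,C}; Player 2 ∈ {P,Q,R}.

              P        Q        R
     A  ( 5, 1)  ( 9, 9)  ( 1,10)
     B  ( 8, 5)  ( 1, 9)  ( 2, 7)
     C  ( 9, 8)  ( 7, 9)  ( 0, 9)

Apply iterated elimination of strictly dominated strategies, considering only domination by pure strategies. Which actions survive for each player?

P2 drop P (Q beats it: A:9>1 B:9>5 C:9>8)
P1 drop C (A beats it: Q:9>7 R:1>0)
P1→{A,B} P2→{Q,R}

Survivors P1:{A,B} P2:{Q,R}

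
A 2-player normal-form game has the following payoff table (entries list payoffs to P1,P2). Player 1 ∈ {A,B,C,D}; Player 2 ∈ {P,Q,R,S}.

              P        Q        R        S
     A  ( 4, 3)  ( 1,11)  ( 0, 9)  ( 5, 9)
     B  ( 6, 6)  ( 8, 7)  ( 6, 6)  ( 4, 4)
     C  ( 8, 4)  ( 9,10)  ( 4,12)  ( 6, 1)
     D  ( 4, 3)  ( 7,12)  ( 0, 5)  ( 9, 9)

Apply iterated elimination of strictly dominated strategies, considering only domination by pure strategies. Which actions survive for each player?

Survivors P1:{B,C} P2:{Q,R}

P1 drop A (C beats it: P:8>4 Q:9>1 R:4>0 S:6>5)
P2 drop P (Q beats it: B:7>6 C:10>4 D:12>3)
P2 drop S (Q beats it: B:7>4 C:10>1 D:12>9)
P1 drop D (B beats it: Q:8>7 R:6>0)
P1→{B,C} P2→{Q,R}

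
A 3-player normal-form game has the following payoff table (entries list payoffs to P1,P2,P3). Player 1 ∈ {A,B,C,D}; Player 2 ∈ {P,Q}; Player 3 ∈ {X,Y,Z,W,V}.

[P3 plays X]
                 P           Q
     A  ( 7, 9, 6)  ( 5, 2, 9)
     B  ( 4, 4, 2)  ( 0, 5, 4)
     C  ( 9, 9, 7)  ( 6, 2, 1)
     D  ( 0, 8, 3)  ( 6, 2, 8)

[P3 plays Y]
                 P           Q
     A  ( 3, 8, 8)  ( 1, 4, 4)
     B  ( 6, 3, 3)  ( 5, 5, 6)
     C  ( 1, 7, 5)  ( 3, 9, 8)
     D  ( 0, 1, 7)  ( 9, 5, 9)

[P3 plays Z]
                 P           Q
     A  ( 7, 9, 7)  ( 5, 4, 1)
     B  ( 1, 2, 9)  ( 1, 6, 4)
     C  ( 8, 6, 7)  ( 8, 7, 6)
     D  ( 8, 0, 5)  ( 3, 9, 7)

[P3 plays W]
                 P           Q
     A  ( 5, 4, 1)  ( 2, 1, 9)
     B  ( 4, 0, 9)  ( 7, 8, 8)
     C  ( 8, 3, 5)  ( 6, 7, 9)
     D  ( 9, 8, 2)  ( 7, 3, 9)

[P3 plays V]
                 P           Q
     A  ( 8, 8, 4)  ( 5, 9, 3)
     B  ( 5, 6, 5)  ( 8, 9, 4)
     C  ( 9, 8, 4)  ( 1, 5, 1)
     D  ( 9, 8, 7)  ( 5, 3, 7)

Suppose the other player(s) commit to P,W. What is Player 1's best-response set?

u_1(A vs P,W) = 5
u_1(B vs P,W) = 4
u_1(C vs P,W) = 8
u_1(D vs P,W) = 9
max payoff 9 at {D}

P1 best: {D}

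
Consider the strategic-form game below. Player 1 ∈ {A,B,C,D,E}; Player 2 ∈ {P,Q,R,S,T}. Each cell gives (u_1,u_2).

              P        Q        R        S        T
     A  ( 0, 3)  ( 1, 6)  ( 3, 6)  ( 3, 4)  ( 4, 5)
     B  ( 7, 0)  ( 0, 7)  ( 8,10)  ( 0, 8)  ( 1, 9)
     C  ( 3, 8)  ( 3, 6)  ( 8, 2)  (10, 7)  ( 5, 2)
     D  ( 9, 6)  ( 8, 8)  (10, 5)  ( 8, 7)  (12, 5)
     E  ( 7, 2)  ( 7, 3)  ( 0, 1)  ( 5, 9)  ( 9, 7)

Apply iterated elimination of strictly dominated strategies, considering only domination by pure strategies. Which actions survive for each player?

Survivors P1:{C,D} P2:{P,Q,S}

P1 drop A (C beats it: P:3>0 Q:3>1 R:8>3 S:10>3 T:5>4)
P1 drop B (D beats it: P:9>7 Q:8>0 R:10>8 S:8>0 T:12>1)
P1 drop E (D beats it: P:9>7 Q:8>7 R:10>0 S:8>5 T:12>9)
P2 drop R (P beats it: C:8>2 D:6>5)
P2 drop T (P beats it: C:8>2 D:6>5)
P1→{C,D} P2→{P,Q,S}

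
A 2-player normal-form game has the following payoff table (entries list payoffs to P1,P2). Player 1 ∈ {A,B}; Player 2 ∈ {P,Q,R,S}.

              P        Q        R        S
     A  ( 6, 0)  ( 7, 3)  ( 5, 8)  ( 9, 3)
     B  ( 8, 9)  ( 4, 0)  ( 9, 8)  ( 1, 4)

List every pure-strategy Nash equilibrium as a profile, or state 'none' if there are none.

(A,P): not NE [P1→B gives 8>6; P2→R gives 8>0]
(A,Q): not NE [P2→R gives 8>3]
(A,R): not NE [P1→B gives 9>5]
(A,S): not NE [P2→R gives 8>3]
(B,P): NE
(B,Q): not NE [P1→A gives 7>4; P2→P gives 9>0]
(B,R): not NE [P2→P gives 9>8]
(B,S): not NE [P1→A gives 9>1; P2→P gives 9>4]

PSNE = {(B,P)}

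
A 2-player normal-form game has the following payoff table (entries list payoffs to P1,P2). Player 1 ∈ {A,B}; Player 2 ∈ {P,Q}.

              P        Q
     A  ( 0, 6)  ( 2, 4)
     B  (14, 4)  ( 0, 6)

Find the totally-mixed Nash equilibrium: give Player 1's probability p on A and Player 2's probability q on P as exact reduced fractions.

P1 indiff ⇒ q·0+(1-q)·2 = q·14+(1-q)·0 ⇒ q(-14) = (1-q)(-2) ⇒ q = 1/8
P2 indiff ⇒ p·6+(1-p)·4 = p·4+(1-p)·6 ⇒ p(2) = (1-p)(2) ⇒ p = 1/2

(p,q) = (1/2, 1/8)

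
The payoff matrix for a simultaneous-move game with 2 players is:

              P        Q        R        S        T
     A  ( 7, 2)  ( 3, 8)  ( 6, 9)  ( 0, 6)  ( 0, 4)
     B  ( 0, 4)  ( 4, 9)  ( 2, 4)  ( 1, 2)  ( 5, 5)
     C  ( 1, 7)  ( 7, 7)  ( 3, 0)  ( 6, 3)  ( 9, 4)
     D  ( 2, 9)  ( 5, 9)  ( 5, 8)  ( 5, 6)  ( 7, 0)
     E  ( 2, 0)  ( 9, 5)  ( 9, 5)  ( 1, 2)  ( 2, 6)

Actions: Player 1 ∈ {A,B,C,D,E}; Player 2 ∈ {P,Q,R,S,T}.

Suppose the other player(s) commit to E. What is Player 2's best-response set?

u_2(P vs E) = 0
u_2(Q vs E) = 5
u_2(R vs E) = 5
u_2(S vs E) = 2
u_2(T vs E) = 6
max payoff 6 at {T}

BR_2 = {T}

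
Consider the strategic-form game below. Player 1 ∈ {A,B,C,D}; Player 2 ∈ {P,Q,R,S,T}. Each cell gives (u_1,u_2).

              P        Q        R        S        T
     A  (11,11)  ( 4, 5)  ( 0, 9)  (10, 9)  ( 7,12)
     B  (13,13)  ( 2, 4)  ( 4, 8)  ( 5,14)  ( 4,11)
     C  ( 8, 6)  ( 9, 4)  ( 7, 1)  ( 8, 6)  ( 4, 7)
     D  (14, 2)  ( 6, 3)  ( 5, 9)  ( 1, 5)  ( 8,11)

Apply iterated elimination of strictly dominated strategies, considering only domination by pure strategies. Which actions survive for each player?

P2 drop Q (S beats it: A:9>5 B:14>4 C:6>4 D:5>3)
P2 drop R (T beats it: A:12>9 B:11>8 C:7>1 D:11>9)
P1 drop C (A beats it: P:11>8 S:10>8 T:7>4)
P1→{A,B,D} P2→{P,S,T}

Survivors P1:{A,B,D} P2:{P,S,T}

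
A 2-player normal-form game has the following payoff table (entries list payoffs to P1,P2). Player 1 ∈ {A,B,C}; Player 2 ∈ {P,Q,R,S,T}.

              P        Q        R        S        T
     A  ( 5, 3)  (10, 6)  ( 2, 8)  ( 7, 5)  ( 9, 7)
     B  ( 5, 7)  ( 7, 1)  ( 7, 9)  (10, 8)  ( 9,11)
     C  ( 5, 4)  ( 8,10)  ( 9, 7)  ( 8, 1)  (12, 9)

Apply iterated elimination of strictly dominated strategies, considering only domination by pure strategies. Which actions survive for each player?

Remaining: P1:{A,C} P2:{Q,R,T}

P2 drop P (R beats it: A:8>3 B:9>7 C:7>4)
P2 drop S (R beats it: A:8>5 B:9>8 C:7>1)
P1 drop B (C beats it: Q:8>7 R:9>7 T:12>9)
P1→{A,C} P2→{Q,R,T}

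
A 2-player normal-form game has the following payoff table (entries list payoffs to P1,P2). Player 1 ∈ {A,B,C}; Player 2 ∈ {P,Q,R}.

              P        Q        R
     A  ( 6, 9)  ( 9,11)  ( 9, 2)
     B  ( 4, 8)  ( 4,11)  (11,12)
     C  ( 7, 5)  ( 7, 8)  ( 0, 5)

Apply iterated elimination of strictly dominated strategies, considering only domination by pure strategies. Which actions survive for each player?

P2 drop P (Q beats it: A:11>9 B:11>8 C:8>5)
P1 drop C (A beats it: Q:9>7 R:9>0)
P1→{A,B} P2→{Q,R}

Remaining: P1:{A,B} P2:{Q,R}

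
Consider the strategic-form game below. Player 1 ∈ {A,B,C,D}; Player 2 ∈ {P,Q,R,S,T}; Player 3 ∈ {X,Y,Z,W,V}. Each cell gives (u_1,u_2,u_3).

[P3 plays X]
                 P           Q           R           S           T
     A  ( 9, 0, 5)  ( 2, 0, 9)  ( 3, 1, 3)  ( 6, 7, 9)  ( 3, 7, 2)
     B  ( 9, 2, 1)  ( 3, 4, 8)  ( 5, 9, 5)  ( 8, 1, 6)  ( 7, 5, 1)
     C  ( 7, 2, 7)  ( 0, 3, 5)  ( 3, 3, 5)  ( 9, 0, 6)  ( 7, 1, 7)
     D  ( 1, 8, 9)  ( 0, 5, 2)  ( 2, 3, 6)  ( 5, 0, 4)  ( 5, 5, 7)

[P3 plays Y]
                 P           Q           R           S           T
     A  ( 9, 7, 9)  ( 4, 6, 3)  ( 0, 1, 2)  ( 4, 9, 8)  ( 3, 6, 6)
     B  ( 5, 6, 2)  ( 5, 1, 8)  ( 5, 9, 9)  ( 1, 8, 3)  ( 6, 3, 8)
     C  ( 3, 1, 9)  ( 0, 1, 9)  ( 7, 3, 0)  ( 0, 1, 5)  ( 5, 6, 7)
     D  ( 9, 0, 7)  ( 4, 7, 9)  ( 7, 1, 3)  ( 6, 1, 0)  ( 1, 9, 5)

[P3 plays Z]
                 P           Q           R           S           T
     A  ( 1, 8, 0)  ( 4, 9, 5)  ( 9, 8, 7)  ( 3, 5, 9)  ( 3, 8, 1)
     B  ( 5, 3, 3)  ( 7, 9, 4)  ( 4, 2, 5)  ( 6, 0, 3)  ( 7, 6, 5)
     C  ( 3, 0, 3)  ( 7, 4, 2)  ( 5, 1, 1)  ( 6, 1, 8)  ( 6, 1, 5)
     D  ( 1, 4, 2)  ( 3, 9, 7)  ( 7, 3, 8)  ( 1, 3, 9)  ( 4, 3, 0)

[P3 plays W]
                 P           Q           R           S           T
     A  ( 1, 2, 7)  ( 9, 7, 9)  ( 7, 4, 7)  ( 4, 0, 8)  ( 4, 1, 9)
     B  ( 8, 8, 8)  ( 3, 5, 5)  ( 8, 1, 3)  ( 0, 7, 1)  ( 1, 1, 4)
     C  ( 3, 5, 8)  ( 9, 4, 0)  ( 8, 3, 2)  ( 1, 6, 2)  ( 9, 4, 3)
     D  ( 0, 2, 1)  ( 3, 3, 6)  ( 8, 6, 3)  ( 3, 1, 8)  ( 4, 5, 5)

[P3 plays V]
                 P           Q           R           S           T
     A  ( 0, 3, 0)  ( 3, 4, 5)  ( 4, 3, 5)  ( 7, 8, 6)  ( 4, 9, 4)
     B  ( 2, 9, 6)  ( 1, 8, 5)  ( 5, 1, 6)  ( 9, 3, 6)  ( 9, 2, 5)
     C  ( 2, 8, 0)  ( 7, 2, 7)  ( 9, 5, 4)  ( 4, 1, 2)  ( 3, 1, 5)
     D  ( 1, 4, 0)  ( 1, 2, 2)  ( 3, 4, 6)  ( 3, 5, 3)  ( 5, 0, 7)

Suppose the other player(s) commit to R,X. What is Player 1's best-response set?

u_1(A vs R,X) = 3
u_1(B vs R,X) = 5
u_1(C vs R,X) = 3
u_1(D vs R,X) = 2
max payoff 5 at {B}

BR_1 = {B}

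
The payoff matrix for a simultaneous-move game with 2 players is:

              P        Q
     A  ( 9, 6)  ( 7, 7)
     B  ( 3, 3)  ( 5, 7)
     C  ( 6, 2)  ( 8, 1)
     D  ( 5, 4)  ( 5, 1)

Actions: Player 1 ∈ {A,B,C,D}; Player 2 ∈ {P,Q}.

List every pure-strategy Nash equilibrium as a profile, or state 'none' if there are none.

(A,P): not NE [P2→Q gives 7>6]
(A,Q): not NE [P1→C gives 8>7]
(B,P): not NE [P1→A gives 9>3; P2→Q gives 7>3]
(B,Q): not NE [P1→C gives 8>5]
(C,P): not NE [P1→A gives 9>6]
(C,Q): not NE [P2→P gives 2>1]
(D,P): not NE [P1→A gives 9>5]
(D,Q): not NE [P1→C gives 8>5; P2→P gives 4>1]

No pure NE.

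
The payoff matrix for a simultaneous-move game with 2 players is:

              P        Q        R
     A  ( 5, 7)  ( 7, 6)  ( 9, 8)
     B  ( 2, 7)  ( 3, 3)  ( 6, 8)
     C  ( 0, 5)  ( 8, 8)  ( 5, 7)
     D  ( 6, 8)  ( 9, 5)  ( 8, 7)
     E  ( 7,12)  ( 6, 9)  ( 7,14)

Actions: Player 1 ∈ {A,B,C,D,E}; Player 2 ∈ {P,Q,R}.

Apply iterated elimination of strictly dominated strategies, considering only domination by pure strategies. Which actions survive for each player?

Survivors P1:{A,D,E} P2:{P,R}

P1 drop B (A beats it: P:5>2 Q:7>3 R:9>6)
P1 drop C (D beats it: P:6>0 Q:9>8 R:8>5)
P2 drop Q (P beats it: A:7>6 D:8>5 E:12>9)
P1→{A,D,E} P2→{P,R}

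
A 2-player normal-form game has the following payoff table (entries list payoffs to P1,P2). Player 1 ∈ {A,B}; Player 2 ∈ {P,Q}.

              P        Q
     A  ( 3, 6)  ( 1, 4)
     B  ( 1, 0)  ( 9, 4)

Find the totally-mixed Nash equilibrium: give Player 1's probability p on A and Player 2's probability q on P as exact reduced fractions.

P1 indiff ⇒ q·3+(1-q)·1 = q·1+(1-q)·9 ⇒ q(2) = (1-q)(8) ⇒ q = 4/5
P2 indiff ⇒ p·6+(1-p)·0 = p·4+(1-p)·4 ⇒ p(2) = (1-p)(4) ⇒ p = 2/3

(p,q) = (2/3, 4/5)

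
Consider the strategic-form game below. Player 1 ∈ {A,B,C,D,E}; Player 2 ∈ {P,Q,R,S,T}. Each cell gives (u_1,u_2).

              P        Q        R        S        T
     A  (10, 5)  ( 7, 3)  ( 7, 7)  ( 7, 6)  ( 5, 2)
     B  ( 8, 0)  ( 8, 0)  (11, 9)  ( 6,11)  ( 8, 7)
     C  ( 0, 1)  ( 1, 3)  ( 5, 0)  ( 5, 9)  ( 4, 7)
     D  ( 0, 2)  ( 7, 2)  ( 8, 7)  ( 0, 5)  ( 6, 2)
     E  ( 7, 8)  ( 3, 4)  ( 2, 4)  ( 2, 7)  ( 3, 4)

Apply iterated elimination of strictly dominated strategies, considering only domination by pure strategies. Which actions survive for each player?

Survivors P1:{A,B} P2:{R,S}

P1 drop C (A beats it: P:10>0 Q:7>1 R:7>5 S:7>5 T:5>4)
P1 drop D (B beats it: P:8>0 Q:8>7 R:11>8 S:6>0 T:8>6)
P1 drop E (A beats it: P:10>7 Q:7>3 R:7>2 S:7>2 T:5>3)
P2 drop P (R beats it: A:7>5 B:9>0)
P2 drop Q (R beats it: A:7>3 B:9>0)
P2 drop T (R beats it: A:7>2 B:9>7)
P1→{A,B} P2→{R,S}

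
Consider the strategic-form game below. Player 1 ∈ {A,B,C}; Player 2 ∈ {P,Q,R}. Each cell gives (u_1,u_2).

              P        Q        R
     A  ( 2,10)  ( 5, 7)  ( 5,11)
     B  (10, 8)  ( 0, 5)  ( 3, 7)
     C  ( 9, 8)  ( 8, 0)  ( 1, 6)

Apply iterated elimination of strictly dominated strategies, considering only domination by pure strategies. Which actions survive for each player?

P2 drop Q (P beats it: A:10>7 B:8>5 C:8>0)
P1 drop C (B beats it: P:10>9 R:3>1)
P1→{A,B} P2→{P,R}

IESDS → P1:{A,B} P2:{P,R}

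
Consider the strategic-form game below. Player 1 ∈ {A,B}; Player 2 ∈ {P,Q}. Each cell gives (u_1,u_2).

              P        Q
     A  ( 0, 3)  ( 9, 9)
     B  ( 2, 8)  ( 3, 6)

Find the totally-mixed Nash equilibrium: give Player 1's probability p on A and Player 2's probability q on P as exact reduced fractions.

P1 indiff ⇒ q·0+(1-q)·9 = q·2+(1-q)·3 ⇒ q(-2) = (1-q)(-6) ⇒ q = 3/4
P2 indiff ⇒ p·3+(1-p)·8 = p·9+(1-p)·6 ⇒ p(-6) = (1-p)(-2) ⇒ p = 1/4

(p,q) = (1/4, 3/4)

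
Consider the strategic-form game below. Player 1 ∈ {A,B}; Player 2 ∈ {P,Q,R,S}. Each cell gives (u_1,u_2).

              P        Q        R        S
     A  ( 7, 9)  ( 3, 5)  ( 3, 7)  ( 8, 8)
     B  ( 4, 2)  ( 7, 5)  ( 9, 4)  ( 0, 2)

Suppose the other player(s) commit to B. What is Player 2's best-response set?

BR_2 = {Q}

u_2(P vs B) = 2
u_2(Q vs B) = 5
u_2(R vs B) = 4
u_2(S vs B) = 2
max payoff 5 at {Q}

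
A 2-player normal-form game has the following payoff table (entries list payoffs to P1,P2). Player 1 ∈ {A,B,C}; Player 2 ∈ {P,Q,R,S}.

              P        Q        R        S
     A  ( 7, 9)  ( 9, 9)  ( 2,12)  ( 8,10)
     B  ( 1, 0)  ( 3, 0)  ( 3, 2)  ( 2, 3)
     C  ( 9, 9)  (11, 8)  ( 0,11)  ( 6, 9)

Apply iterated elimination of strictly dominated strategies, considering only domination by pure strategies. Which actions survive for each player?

P2 drop P (R beats it: A:12>9 B:2>0 C:11>9)
P2 drop Q (R beats it: A:12>9 B:2>0 C:11>8)
P1 drop C (A beats it: R:2>0 S:8>6)
P1→{A,B} P2→{R,S}

Remaining: P1:{A,B} P2:{R,S}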